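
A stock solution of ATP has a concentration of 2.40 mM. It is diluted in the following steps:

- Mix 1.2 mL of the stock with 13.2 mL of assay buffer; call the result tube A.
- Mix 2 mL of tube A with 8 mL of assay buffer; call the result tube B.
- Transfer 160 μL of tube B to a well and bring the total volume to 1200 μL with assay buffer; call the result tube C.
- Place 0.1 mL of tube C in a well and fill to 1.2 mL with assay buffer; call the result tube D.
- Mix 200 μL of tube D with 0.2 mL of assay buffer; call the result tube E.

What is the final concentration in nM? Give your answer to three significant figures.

222 nM

Step 1: 1.2 mL + 13.2 mL = 14.4 mL total → factor 14.4/1.2 = 12
Step 2: 2 mL + 8 mL = 10 mL total → factor 10/2 = 5
Step 3: 160 μL brought to 1200 μL → factor 1200/160 = 7.5
Step 4: 0.1 mL brought to 1.2 mL → factor 1.2/0.1 = 12
Step 5: 200 μL + 0.2 mL = 400 μL total → factor 400/200 = 2
Overall dilution factor = 12 × 5 × 7.5 × 12 × 2 = 10800
Final = 2.40 mM / 10800 = 0.0002222 mM = 222 nM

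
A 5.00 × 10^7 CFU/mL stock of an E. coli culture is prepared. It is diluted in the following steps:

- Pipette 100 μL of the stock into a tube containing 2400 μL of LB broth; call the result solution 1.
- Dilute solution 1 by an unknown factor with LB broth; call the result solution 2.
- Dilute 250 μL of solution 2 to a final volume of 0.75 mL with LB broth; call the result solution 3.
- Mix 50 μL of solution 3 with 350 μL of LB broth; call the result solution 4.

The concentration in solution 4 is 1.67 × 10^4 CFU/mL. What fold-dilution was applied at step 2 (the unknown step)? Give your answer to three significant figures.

4.99-fold

Step 1: 100 μL + 2400 μL = 2500 μL total → factor 2500/100 = 25
Step 2: unknown factor x
Step 3: 250 μL brought to 0.75 mL → factor 750/250 = 3
Step 4: 50 μL + 350 μL = 400 μL total → factor 400/50 = 8
Product of known-step factors = 600
Overall factor = 5.00 × 10^7 CFU/mL / (1.67 × 10^4 CFU/mL) = 2994
x = 2994 / 600 = 4.99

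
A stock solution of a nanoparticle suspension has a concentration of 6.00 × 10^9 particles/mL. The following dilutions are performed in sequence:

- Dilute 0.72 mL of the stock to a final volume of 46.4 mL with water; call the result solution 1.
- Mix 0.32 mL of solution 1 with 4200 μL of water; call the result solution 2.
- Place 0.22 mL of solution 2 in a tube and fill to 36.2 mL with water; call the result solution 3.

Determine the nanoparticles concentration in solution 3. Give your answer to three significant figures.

Step 1: 0.72 mL brought to 46.4 mL → factor 46.4/0.72 = 64.444
Step 2: 0.32 mL + 4200 μL = 4.52 mL total → factor 4.52/0.32 = 14.125
Step 3: 0.22 mL brought to 36.2 mL → factor 36.2/0.22 = 164.55
Overall dilution factor = 64.444 × 14.125 × 164.55 = 1.4978 × 10^5
Final = 6.00 × 10^9 particles/mL / 1.4978 × 10^5 = 4.01 × 10^4 particles/mL

4.01 × 10^4 particles/mL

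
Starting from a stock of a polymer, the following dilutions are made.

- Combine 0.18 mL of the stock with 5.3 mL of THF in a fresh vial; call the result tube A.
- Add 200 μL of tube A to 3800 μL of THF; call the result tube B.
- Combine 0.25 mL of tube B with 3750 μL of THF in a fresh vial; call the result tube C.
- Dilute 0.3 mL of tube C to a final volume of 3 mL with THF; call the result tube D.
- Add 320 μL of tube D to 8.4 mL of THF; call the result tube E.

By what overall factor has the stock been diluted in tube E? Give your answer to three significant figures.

2.65 × 10^6

Step 1: 0.18 mL + 5.3 mL = 5.48 mL total → factor 5.48/0.18 = 30.444
Step 2: 200 μL + 3800 μL = 4000 μL total → factor 4000/200 = 20
Step 3: 0.25 mL + 3750 μL = 4 mL total → factor 4/0.25 = 16
Step 4: 0.3 mL brought to 3 mL → factor 3/0.3 = 10
Step 5: 320 μL + 8.4 mL = 8720 μL total → factor 8720/320 = 27.25
Overall dilution factor = 30.444 × 20 × 16 × 10 × 27.25 = 2.6548 × 10^6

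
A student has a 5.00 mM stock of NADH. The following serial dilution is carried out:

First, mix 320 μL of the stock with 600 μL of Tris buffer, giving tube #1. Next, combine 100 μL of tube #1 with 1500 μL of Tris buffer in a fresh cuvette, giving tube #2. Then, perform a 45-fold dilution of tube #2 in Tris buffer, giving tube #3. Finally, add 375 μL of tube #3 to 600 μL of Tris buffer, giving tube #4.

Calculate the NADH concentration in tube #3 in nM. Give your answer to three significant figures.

Step 1: 320 μL + 600 μL = 920 μL total → factor 920/320 = 2.875
Step 2: 100 μL + 1500 μL = 1600 μL total → factor 1600/100 = 16
Step 3: 45-fold → factor 45
Dilution factor through tube #3 = 2.875 × 16 × 45 = 2070
[tube #3] = 5.00 mM / 2070 = 0.002415 mM = 2.42 × 10^3 nM

2.42 × 10^3 nM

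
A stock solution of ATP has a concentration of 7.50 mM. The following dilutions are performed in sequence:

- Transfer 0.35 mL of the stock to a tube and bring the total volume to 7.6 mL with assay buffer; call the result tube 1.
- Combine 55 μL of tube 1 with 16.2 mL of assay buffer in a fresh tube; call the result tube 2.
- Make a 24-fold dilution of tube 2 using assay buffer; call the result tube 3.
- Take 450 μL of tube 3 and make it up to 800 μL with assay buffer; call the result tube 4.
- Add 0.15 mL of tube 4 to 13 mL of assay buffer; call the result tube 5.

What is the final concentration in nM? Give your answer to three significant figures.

Step 1: 0.35 mL brought to 7.6 mL → factor 7.6/0.35 = 21.714
Step 2: 55 μL + 16.2 mL = 16255 μL total → factor 16255/55 = 295.55
Step 3: 24-fold → factor 24
Step 4: 450 μL brought to 800 μL → factor 800/450 = 1.7778
Step 5: 0.15 mL + 13 mL = 13.15 mL total → factor 13.15/0.15 = 87.667
Overall dilution factor = 21.714 × 295.55 × 24 × 1.7778 × 87.667 = 2.4005 × 10^7
Final = 7.50 mM / 2.4005 × 10^7 = 3.124 × 10^-7 mM = 0.312 nM

0.312 nM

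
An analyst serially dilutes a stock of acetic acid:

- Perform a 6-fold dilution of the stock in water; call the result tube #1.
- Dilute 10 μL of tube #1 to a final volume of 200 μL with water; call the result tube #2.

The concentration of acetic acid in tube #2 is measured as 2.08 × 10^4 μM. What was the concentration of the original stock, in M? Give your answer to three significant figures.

2.50 M

Step 1: 6-fold → factor 6
Step 2: 10 μL brought to 200 μL → factor 200/10 = 20
Overall dilution factor = 6 × 20 = 120
Stock = 2.08 × 10^4 μM × 120 = 2.496 × 10^6 μM = 2.50 M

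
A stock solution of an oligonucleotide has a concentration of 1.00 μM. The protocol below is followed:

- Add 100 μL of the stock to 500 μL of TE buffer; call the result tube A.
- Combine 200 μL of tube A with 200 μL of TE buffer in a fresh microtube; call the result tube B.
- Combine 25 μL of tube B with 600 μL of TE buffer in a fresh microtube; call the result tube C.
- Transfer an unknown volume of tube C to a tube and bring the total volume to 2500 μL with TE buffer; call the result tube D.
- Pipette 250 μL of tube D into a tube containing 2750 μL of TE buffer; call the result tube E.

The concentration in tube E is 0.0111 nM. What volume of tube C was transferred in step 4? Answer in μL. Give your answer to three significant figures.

99.9 μL

Step 1: 100 μL + 500 μL = 600 μL total → factor 600/100 = 6
Step 2: 200 μL + 200 μL = 400 μL total → factor 400/200 = 2
Step 3: 25 μL + 600 μL = 625 μL total → factor 625/25 = 25
Step 4: v brought to 2500 μL → factor = 2500 μL/v
Step 5: 250 μL + 2750 μL = 3000 μL total → factor 3000/250 = 12
Product of known-step factors = 3600
Overall factor = 1.00 μM / (0.0111 nM) = 90090
Step-4 factor = 90090 / 3600 = 25.025
v = 2500 μL / 25.025 = 99.9 μL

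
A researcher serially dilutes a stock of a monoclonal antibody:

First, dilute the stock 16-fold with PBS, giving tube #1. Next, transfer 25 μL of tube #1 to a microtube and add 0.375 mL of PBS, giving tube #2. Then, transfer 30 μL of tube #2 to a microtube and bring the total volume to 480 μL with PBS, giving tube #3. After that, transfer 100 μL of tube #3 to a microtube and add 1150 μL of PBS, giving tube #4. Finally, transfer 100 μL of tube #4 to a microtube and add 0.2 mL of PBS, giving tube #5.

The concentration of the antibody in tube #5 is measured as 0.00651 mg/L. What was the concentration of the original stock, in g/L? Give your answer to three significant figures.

Step 1: 16-fold → factor 16
Step 2: 25 μL + 0.375 mL = 400 μL total → factor 400/25 = 16
Step 3: 30 μL brought to 480 μL → factor 480/30 = 16
Step 4: 100 μL + 1150 μL = 1250 μL total → factor 1250/100 = 12.5
Step 5: 100 μL + 0.2 mL = 300 μL total → factor 300/100 = 3
Overall dilution factor = 16 × 16 × 16 × 12.5 × 3 = 1.536 × 10^5
Stock = 0.00651 mg/L × 1.536 × 10^5 = 999.9 mg/L = 1.00 g/L

1.00 g/L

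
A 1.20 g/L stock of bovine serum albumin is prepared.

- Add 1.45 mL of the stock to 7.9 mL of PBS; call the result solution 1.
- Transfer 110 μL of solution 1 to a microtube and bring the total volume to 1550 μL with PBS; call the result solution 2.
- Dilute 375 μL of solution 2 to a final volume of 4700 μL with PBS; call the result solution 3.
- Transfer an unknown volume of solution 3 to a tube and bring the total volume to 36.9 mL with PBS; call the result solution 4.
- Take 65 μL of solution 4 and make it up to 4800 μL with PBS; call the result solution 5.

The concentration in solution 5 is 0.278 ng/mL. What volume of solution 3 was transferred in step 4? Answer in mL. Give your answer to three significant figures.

Step 1: 1.45 mL + 7.9 mL = 9.35 mL total → factor 9.35/1.45 = 6.4483
Step 2: 110 μL brought to 1550 μL → factor 1550/110 = 14.091
Step 3: 375 μL brought to 4700 μL → factor 4700/375 = 12.533
Step 4: v brought to 36.9 mL → factor = 36.9 mL/v
Step 5: 65 μL brought to 4800 μL → factor 4800/65 = 73.846
Product of known-step factors = 84096
Overall factor = 1.20 g/L / (0.278 ng/mL) = 4.3165 × 10^6
Step-4 factor = 4.3165 × 10^6 / 84096 = 51.329
v = 36.9 mL / 51.329 = 0.719 mL

0.719 mL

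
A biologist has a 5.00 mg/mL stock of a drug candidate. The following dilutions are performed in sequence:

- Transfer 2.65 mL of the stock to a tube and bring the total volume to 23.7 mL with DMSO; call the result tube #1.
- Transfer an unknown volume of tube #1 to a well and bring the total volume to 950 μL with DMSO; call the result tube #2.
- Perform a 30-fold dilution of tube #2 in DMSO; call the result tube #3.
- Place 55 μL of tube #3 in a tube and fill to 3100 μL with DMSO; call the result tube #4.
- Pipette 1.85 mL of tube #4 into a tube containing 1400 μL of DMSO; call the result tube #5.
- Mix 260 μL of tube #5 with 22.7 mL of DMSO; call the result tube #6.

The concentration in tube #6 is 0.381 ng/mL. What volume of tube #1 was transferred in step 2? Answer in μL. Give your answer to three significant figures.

170 μL

Step 1: 2.65 mL brought to 23.7 mL → factor 23.7/2.65 = 8.9434
Step 2: v brought to 950 μL → factor = 950 μL/v
Step 3: 30-fold → factor 30
Step 4: 55 μL brought to 3100 μL → factor 3100/55 = 56.364
Step 5: 1.85 mL + 1400 μL = 3.25 mL total → factor 3.25/1.85 = 1.7568
Step 6: 260 μL + 22.7 mL = 22960 μL total → factor 22960/260 = 88.308
Product of known-step factors = 2.346 × 10^6
Overall factor = 5.00 mg/mL / (0.381 ng/mL) = 1.3123 × 10^7
Step-2 factor = 1.3123 × 10^7 / 2.346 × 10^6 = 5.5939
v = 950 μL / 5.5939 = 170 μL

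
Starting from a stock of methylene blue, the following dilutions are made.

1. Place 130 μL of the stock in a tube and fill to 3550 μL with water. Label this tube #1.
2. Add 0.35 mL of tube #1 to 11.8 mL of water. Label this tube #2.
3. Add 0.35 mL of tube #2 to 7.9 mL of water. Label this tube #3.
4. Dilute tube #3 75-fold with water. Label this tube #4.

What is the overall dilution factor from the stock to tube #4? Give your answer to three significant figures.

1.68 × 10^6

Step 1: 130 μL brought to 3550 μL → factor 3550/130 = 27.308
Step 2: 0.35 mL + 11.8 mL = 12.15 mL total → factor 12.15/0.35 = 34.714
Step 3: 0.35 mL + 7.9 mL = 8.25 mL total → factor 8.25/0.35 = 23.571
Step 4: 75-fold → factor 75
Overall dilution factor = 27.308 × 34.714 × 23.571 × 75 = 1.6759 × 10^6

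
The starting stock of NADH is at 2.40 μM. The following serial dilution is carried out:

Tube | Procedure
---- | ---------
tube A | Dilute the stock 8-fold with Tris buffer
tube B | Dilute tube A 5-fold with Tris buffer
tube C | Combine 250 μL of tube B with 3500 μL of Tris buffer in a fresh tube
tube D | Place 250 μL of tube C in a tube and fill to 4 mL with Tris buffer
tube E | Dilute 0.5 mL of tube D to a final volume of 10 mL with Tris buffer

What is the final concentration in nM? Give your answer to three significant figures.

0.0125 nM

Step 1: 8-fold → factor 8
Step 2: 5-fold → factor 5
Step 3: 250 μL + 3500 μL = 3750 μL total → factor 3750/250 = 15
Step 4: 250 μL brought to 4 mL → factor 4000/250 = 16
Step 5: 0.5 mL brought to 10 mL → factor 10/0.5 = 20
Overall dilution factor = 8 × 5 × 15 × 16 × 20 = 1.92 × 10^5
Final = 2.40 μM / 1.92 × 10^5 = 1.250 × 10^-5 μM = 0.0125 nM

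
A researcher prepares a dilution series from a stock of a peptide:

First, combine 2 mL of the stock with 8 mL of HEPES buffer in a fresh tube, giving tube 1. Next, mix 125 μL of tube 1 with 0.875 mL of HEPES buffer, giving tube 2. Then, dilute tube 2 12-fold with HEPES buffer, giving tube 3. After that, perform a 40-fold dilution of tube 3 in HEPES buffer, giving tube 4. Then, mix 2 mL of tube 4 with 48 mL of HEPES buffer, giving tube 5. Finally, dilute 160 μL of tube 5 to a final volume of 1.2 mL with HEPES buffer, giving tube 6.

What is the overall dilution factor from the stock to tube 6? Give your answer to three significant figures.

3.60 × 10^6

Step 1: 2 mL + 8 mL = 10 mL total → factor 10/2 = 5
Step 2: 125 μL + 0.875 mL = 1000 μL total → factor 1000/125 = 8
Step 3: 12-fold → factor 12
Step 4: 40-fold → factor 40
Step 5: 2 mL + 48 mL = 50 mL total → factor 50/2 = 25
Step 6: 160 μL brought to 1.2 mL → factor 1200/160 = 7.5
Overall dilution factor = 5 × 8 × 12 × 40 × 25 × 7.5 = 3.6 × 10^6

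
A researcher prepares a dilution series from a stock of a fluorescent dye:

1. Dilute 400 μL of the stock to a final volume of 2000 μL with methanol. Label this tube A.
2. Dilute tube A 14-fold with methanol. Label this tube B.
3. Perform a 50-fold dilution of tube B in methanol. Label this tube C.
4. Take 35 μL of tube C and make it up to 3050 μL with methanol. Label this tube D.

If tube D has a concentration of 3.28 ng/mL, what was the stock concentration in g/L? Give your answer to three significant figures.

Step 1: 400 μL brought to 2000 μL → factor 2000/400 = 5
Step 2: 14-fold → factor 14
Step 3: 50-fold → factor 50
Step 4: 35 μL brought to 3050 μL → factor 3050/35 = 87.143
Overall dilution factor = 5 × 14 × 50 × 87.143 = 3.05 × 10^5
Stock = 3.28 ng/mL × 3.05 × 10^5 = 1.000 × 10^6 ng/mL = 1.00 g/L

1.00 g/L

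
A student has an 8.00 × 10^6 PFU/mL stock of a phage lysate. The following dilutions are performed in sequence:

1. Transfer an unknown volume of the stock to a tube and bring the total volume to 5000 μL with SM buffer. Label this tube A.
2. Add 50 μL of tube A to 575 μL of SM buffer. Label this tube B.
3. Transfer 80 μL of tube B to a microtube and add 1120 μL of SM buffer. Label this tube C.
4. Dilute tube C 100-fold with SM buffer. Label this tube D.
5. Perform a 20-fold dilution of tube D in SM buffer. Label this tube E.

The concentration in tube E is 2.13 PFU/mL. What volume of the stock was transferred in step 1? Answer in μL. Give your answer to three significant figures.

499 μL

Step 1: v brought to 5000 μL → factor = 5000 μL/v
Step 2: 50 μL + 575 μL = 625 μL total → factor 625/50 = 12.5
Step 3: 80 μL + 1120 μL = 1200 μL total → factor 1200/80 = 15
Step 4: 100-fold → factor 100
Step 5: 20-fold → factor 20
Product of known-step factors = 3.75 × 10^5
Overall factor = 8.00 × 10^6 PFU/mL / (2.13 PFU/mL) = 3.7559 × 10^6
Step-1 factor = 3.7559 × 10^6 / 3.75 × 10^5 = 10.016
v = 5000 μL / 10.016 = 499 μL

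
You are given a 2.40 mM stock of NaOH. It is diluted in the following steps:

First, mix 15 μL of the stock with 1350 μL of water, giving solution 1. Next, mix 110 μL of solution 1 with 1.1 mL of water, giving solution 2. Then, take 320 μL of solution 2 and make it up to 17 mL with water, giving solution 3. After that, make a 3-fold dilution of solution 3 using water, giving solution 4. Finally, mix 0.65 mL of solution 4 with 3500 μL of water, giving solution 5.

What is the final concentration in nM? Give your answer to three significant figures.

Step 1: 15 μL + 1350 μL = 1365 μL total → factor 1365/15 = 91
Step 2: 110 μL + 1.1 mL = 1210 μL total → factor 1210/110 = 11
Step 3: 320 μL brought to 17 mL → factor 17000/320 = 53.125
Step 4: 3-fold → factor 3
Step 5: 0.65 mL + 3500 μL = 4.15 mL total → factor 4.15/0.65 = 6.3846
Overall dilution factor = 91 × 11 × 53.125 × 3 × 6.3846 = 1.0186 × 10^6
Final = 2.40 mM / 1.0186 × 10^6 = 2.356 × 10^-6 mM = 2.36 nM

2.36 nM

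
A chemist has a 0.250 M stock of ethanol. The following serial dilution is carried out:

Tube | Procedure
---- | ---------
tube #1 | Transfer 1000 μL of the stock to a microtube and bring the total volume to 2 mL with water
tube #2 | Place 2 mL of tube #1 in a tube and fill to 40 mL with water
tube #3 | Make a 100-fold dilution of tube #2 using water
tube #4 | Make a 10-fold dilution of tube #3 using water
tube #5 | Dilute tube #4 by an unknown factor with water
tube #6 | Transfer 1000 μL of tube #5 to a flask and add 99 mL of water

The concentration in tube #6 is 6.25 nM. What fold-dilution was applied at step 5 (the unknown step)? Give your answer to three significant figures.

Step 1: 1000 μL brought to 2 mL → factor 2000/1000 = 2
Step 2: 2 mL brought to 40 mL → factor 40/2 = 20
Step 3: 100-fold → factor 100
Step 4: 10-fold → factor 10
Step 5: unknown factor x
Step 6: 1000 μL + 99 mL = 1 × 10^5 μL total → factor 1 × 10^5/1000 = 100
Product of known-step factors = 4 × 10^6
Overall factor = 0.250 M / (6.25 nM) = 4 × 10^7
x = 4 × 10^7 / 4 × 10^6 = 10.0

10.0-fold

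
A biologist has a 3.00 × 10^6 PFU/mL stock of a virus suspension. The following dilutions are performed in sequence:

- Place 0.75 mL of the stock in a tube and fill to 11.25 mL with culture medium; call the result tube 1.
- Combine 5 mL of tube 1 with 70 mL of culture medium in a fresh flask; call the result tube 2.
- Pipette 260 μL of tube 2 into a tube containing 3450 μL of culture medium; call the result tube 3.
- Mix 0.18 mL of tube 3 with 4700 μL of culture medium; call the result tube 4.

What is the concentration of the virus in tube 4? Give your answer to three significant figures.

34.5 PFU/mL

Step 1: 0.75 mL brought to 11.25 mL → factor 11.25/0.75 = 15
Step 2: 5 mL + 70 mL = 75 mL total → factor 75/5 = 15
Step 3: 260 μL + 3450 μL = 3710 μL total → factor 3710/260 = 14.269
Step 4: 0.18 mL + 4700 μL = 4.88 mL total → factor 4.88/0.18 = 27.111
Dilution factor through tube 4 = 15 × 15 × 14.269 × 27.111 = 87042
[tube 4] = 3.00 × 10^6 PFU/mL / 87042 = 34.5 PFU/mL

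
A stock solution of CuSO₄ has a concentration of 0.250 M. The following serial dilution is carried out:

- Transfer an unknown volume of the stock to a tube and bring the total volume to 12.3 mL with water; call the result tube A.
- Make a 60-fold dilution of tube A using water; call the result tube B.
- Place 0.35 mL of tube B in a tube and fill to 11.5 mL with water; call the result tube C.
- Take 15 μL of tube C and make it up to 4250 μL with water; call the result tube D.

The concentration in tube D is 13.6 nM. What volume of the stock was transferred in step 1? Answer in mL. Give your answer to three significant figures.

Step 1: v brought to 12.3 mL → factor = 12.3 mL/v
Step 2: 60-fold → factor 60
Step 3: 0.35 mL brought to 11.5 mL → factor 11.5/0.35 = 32.857
Step 4: 15 μL brought to 4250 μL → factor 4250/15 = 283.33
Product of known-step factors = 5.5857 × 10^5
Overall factor = 0.250 M / (13.6 nM) = 1.8382 × 10^7
Step-1 factor = 1.8382 × 10^7 / 5.5857 × 10^5 = 32.91
v = 12.3 mL / 32.91 = 0.374 mL

0.374 mL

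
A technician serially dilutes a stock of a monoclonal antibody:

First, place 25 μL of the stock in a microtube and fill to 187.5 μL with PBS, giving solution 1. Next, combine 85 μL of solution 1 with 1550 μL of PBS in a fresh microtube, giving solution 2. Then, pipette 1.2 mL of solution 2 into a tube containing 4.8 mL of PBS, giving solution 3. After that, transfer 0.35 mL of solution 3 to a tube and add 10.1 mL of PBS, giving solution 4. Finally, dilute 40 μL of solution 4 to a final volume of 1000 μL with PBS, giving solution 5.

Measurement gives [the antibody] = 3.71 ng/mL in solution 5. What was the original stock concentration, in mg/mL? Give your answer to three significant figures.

2.00 mg/mL

Step 1: 25 μL brought to 187.5 μL → factor 187.5/25 = 7.5
Step 2: 85 μL + 1550 μL = 1635 μL total → factor 1635/85 = 19.235
Step 3: 1.2 mL + 4.8 mL = 6 mL total → factor 6/1.2 = 5
Step 4: 0.35 mL + 10.1 mL = 10.45 mL total → factor 10.45/0.35 = 29.857
Step 5: 40 μL brought to 1000 μL → factor 1000/40 = 25
Overall dilution factor = 7.5 × 19.235 × 5 × 29.857 × 25 = 5.3842 × 10^5
Stock = 3.71 ng/mL × 5.3842 × 10^5 = 1.998 × 10^6 ng/mL = 2.00 mg/mL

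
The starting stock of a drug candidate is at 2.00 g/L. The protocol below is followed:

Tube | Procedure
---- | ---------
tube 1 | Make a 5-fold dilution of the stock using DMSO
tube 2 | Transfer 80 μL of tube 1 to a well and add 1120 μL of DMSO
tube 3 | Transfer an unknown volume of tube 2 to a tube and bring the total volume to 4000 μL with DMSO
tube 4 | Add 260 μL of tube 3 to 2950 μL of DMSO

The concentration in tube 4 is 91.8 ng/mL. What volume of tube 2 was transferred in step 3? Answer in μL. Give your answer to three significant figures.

170 μL

Step 1: 5-fold → factor 5
Step 2: 80 μL + 1120 μL = 1200 μL total → factor 1200/80 = 15
Step 3: v brought to 4000 μL → factor = 4000 μL/v
Step 4: 260 μL + 2950 μL = 3210 μL total → factor 3210/260 = 12.346
Product of known-step factors = 925.96
Overall factor = 2.00 g/L / (91.8 ng/mL) = 21786
Step-3 factor = 21786 / 925.96 = 23.529
v = 4000 μL / 23.529 = 170 μL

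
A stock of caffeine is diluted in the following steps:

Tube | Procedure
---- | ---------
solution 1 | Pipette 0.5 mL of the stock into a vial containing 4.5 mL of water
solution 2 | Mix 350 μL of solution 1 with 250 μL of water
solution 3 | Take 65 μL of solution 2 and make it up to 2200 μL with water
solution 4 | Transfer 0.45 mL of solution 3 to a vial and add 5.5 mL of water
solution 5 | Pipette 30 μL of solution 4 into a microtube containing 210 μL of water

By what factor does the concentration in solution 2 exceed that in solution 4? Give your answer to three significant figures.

448

Step 1: 0.5 mL + 4.5 mL = 5 mL total → factor 5/0.5 = 10
Step 2: 350 μL + 250 μL = 600 μL total → factor 600/350 = 1.7143
Step 3: 65 μL brought to 2200 μL → factor 2200/65 = 33.846
Step 4: 0.45 mL + 5.5 mL = 5.95 mL total → factor 5.95/0.45 = 13.222
Dilution factor to solution 2 = 17.143; to solution 4 = 7671.8
[solution 2]/[solution 4] = (factor to solution 4)/(factor to solution 2) = 7671.8/17.143 = 448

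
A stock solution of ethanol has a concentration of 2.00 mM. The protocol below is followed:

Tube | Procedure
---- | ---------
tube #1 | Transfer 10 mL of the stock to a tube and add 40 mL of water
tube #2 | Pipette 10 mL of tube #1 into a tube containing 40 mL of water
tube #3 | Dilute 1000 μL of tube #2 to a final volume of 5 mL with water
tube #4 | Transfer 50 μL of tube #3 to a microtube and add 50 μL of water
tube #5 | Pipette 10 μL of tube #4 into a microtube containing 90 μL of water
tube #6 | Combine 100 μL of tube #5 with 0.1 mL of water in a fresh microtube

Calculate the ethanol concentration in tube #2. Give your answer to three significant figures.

Step 1: 10 mL + 40 mL = 50 mL total → factor 50/10 = 5
Step 2: 10 mL + 40 mL = 50 mL total → factor 50/10 = 5
Dilution factor through tube #2 = 5 × 5 = 25
[tube #2] = 2.00 mM / 25 = 0.0800 mM

0.0800 mM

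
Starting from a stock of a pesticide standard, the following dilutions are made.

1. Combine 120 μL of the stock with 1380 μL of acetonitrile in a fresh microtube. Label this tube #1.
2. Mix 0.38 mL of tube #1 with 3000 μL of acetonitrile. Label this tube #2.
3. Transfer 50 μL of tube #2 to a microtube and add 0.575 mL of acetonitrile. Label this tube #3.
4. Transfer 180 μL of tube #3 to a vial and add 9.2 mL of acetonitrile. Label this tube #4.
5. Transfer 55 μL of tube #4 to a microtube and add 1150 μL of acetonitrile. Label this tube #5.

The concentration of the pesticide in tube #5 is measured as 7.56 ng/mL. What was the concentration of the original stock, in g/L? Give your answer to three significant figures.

12.0 g/L

Step 1: 120 μL + 1380 μL = 1500 μL total → factor 1500/120 = 12.5
Step 2: 0.38 mL + 3000 μL = 3.38 mL total → factor 3.38/0.38 = 8.8947
Step 3: 50 μL + 0.575 mL = 625 μL total → factor 625/50 = 12.5
Step 4: 180 μL + 9.2 mL = 9380 μL total → factor 9380/180 = 52.111
Step 5: 55 μL + 1150 μL = 1205 μL total → factor 1205/55 = 21.909
Overall dilution factor = 12.5 × 8.8947 × 12.5 × 52.111 × 21.909 = 1.5867 × 10^6
Stock = 7.56 ng/mL × 1.5867 × 10^6 = 1.200 × 10^7 ng/mL = 12.0 g/L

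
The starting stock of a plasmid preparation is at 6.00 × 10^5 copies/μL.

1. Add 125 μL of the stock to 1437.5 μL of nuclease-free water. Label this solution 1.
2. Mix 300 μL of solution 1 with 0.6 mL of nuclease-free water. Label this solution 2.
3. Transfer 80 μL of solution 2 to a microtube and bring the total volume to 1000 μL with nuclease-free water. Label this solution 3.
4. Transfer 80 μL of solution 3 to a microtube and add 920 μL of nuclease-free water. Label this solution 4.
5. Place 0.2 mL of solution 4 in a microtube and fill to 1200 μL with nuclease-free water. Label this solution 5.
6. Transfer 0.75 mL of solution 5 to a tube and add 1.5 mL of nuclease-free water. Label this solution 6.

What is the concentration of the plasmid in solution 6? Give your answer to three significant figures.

5.69 copies/μL

Step 1: 125 μL + 1437.5 μL = 1562.5 μL total → factor 1562.5/125 = 12.5
Step 2: 300 μL + 0.6 mL = 900 μL total → factor 900/300 = 3
Step 3: 80 μL brought to 1000 μL → factor 1000/80 = 12.5
Step 4: 80 μL + 920 μL = 1000 μL total → factor 1000/80 = 12.5
Step 5: 0.2 mL brought to 1200 μL → factor 1.2/0.2 = 6
Step 6: 0.75 mL + 1.5 mL = 2.25 mL total → factor 2.25/0.75 = 3
Overall dilution factor = 12.5 × 3 × 12.5 × 12.5 × 6 × 3 = 1.0547 × 10^5
Final = 6.00 × 10^5 copies/μL / 1.0547 × 10^5 = 5.69 copies/μL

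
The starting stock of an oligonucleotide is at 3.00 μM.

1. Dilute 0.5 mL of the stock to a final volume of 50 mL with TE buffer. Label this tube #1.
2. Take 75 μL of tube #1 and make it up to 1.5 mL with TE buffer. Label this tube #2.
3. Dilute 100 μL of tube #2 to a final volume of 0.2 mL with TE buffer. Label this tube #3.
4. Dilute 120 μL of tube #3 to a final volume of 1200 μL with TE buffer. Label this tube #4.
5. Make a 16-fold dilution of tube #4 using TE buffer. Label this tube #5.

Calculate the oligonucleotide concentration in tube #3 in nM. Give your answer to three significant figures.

0.750 nM

Step 1: 0.5 mL brought to 50 mL → factor 50/0.5 = 100
Step 2: 75 μL brought to 1.5 mL → factor 1500/75 = 20
Step 3: 100 μL brought to 0.2 mL → factor 200/100 = 2
Dilution factor through tube #3 = 100 × 20 × 2 = 4000
[tube #3] = 3.00 μM / 4000 = 0.0007500 μM = 0.750 nM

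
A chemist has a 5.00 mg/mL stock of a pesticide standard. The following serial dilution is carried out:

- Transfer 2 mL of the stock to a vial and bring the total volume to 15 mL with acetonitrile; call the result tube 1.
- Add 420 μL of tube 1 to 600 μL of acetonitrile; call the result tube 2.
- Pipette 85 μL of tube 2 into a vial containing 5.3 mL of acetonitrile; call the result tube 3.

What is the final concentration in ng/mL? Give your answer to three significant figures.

4.33 × 10^3 ng/mL

Step 1: 2 mL brought to 15 mL → factor 15/2 = 7.5
Step 2: 420 μL + 600 μL = 1020 μL total → factor 1020/420 = 2.4286
Step 3: 85 μL + 5.3 mL = 5385 μL total → factor 5385/85 = 63.353
Overall dilution factor = 7.5 × 2.4286 × 63.353 = 1153.9
Final = 5.00 mg/mL / 1153.9 = 0.004333 mg/mL = 4.33 × 10^3 ng/mL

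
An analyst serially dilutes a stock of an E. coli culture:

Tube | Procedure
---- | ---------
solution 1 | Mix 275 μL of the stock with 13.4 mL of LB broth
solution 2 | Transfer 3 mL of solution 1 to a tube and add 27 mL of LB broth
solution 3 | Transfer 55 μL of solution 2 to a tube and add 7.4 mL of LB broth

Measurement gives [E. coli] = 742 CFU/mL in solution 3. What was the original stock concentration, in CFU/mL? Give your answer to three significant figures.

Step 1: 275 μL + 13.4 mL = 13675 μL total → factor 13675/275 = 49.727
Step 2: 3 mL + 27 mL = 30 mL total → factor 30/3 = 10
Step 3: 55 μL + 7.4 mL = 7455 μL total → factor 7455/55 = 135.55
Overall dilution factor = 49.727 × 10 × 135.55 = 67403
Stock = 742 CFU/mL × 67403 = 5.00 × 10^7 CFU/mL

5.00 × 10^7 CFU/mL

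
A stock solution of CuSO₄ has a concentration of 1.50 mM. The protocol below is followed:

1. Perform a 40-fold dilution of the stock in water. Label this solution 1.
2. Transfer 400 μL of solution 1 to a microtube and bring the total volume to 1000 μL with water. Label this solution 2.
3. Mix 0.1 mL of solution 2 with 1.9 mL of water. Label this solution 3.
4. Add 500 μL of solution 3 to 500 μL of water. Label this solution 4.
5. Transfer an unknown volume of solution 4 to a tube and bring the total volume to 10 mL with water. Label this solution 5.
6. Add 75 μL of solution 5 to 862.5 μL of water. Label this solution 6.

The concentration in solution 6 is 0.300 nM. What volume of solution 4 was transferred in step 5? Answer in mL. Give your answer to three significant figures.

Step 1: 40-fold → factor 40
Step 2: 400 μL brought to 1000 μL → factor 1000/400 = 2.5
Step 3: 0.1 mL + 1.9 mL = 2 mL total → factor 2/0.1 = 20
Step 4: 500 μL + 500 μL = 1000 μL total → factor 1000/500 = 2
Step 5: v brought to 10 mL → factor = 10 mL/v
Step 6: 75 μL + 862.5 μL = 937.5 μL total → factor 937.5/75 = 12.5
Product of known-step factors = 50000
Overall factor = 1.50 mM / (0.300 nM) = 5 × 10^6
Step-5 factor = 5 × 10^6 / 50000 = 100
v = 10 mL / 100 = 0.100 mL

0.100 mL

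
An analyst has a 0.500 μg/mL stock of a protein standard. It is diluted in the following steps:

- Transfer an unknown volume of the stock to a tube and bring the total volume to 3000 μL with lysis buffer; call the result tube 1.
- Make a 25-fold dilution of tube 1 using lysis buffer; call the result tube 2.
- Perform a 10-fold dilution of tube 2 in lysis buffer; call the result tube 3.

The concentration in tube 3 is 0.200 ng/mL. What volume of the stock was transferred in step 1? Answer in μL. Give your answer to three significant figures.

Step 1: v brought to 3000 μL → factor = 3000 μL/v
Step 2: 25-fold → factor 25
Step 3: 10-fold → factor 10
Product of known-step factors = 250
Overall factor = 0.500 μg/mL / (0.200 ng/mL) = 2500
Step-1 factor = 2500 / 250 = 10
v = 3000 μL / 10 = 300 μL

300 μL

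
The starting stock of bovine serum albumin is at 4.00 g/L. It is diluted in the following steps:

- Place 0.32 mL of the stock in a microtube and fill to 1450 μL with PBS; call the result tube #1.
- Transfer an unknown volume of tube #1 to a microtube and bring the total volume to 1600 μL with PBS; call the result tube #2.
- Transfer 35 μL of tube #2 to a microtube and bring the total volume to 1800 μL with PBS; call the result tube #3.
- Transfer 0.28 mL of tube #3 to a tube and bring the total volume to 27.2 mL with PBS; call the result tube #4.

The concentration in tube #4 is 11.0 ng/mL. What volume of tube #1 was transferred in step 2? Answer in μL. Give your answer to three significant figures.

99.6 μL

Step 1: 0.32 mL brought to 1450 μL → factor 1.45/0.32 = 4.5312
Step 2: v brought to 1600 μL → factor = 1600 μL/v
Step 3: 35 μL brought to 1800 μL → factor 1800/35 = 51.429
Step 4: 0.28 mL brought to 27.2 mL → factor 27.2/0.28 = 97.143
Product of known-step factors = 22638
Overall factor = 4.00 g/L / (11.0 ng/mL) = 3.6364 × 10^5
Step-2 factor = 3.6364 × 10^5 / 22638 = 16.063
v = 1600 μL / 16.063 = 99.6 μL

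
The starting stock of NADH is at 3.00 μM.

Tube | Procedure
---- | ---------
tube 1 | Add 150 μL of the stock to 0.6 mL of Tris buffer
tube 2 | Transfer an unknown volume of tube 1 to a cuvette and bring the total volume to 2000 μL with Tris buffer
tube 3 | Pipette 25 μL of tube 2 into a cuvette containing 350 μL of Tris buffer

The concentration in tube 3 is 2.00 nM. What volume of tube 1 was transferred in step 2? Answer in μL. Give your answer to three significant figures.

Step 1: 150 μL + 0.6 mL = 750 μL total → factor 750/150 = 5
Step 2: v brought to 2000 μL → factor = 2000 μL/v
Step 3: 25 μL + 350 μL = 375 μL total → factor 375/25 = 15
Product of known-step factors = 75
Overall factor = 3.00 μM / (2.00 nM) = 1500
Step-2 factor = 1500 / 75 = 20
v = 2000 μL / 20 = 100 μL

100 μL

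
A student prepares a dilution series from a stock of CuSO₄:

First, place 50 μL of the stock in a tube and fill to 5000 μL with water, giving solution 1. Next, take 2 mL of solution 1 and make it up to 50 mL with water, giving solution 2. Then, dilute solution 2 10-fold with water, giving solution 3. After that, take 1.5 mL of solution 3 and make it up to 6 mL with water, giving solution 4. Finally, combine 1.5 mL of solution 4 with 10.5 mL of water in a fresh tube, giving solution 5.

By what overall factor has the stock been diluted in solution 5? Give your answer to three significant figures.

8.00 × 10^5

Step 1: 50 μL brought to 5000 μL → factor 5000/50 = 100
Step 2: 2 mL brought to 50 mL → factor 50/2 = 25
Step 3: 10-fold → factor 10
Step 4: 1.5 mL brought to 6 mL → factor 6/1.5 = 4
Step 5: 1.5 mL + 10.5 mL = 12 mL total → factor 12/1.5 = 8
Overall dilution factor = 100 × 25 × 10 × 4 × 8 = 8 × 10^5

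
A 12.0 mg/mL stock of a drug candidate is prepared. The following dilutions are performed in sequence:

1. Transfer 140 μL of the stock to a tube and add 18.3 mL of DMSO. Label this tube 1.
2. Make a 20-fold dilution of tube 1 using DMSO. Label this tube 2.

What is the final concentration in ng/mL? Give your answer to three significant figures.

4.56 × 10^3 ng/mL

Step 1: 140 μL + 18.3 mL = 18440 μL total → factor 18440/140 = 131.71
Step 2: 20-fold → factor 20
Overall dilution factor = 131.71 × 20 = 2634.3
Final = 12.0 mg/mL / 2634.3 = 0.004555 mg/mL = 4.56 × 10^3 ng/mL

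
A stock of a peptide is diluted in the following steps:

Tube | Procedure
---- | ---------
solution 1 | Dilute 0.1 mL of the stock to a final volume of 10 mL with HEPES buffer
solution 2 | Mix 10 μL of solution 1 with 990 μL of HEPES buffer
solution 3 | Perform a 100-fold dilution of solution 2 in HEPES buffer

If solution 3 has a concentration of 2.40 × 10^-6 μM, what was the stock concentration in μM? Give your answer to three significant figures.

2.40 μM

Step 1: 0.1 mL brought to 10 mL → factor 10/0.1 = 100
Step 2: 10 μL + 990 μL = 1000 μL total → factor 1000/10 = 100
Step 3: 100-fold → factor 100
Overall dilution factor = 100 × 100 × 100 = 1 × 10^6
Stock = 2.40 × 10^-6 μM × 1 × 10^6 = 2.40 μM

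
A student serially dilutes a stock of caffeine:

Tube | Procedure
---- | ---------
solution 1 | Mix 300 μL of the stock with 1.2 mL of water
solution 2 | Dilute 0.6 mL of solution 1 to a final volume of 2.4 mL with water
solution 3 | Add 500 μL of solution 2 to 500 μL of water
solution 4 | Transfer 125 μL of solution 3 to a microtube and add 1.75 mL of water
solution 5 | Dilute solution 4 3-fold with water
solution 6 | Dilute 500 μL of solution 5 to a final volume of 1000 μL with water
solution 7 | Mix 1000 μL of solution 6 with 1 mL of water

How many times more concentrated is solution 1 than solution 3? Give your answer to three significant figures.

Step 1: 300 μL + 1.2 mL = 1500 μL total → factor 1500/300 = 5
Step 2: 0.6 mL brought to 2.4 mL → factor 2.4/0.6 = 4
Step 3: 500 μL + 500 μL = 1000 μL total → factor 1000/500 = 2
Dilution factor to solution 1 = 5; to solution 3 = 40
[solution 1]/[solution 3] = (factor to solution 3)/(factor to solution 1) = 40/5 = 8.00

8.00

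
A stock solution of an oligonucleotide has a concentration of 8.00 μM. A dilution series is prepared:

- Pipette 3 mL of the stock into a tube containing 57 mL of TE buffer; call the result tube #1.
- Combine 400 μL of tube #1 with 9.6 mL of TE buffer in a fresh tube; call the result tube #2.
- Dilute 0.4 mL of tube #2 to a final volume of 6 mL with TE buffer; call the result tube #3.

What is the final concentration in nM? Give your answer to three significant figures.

Step 1: 3 mL + 57 mL = 60 mL total → factor 60/3 = 20
Step 2: 400 μL + 9.6 mL = 10000 μL total → factor 10000/400 = 25
Step 3: 0.4 mL brought to 6 mL → factor 6/0.4 = 15
Overall dilution factor = 20 × 25 × 15 = 7500
Final = 8.00 μM / 7500 = 0.001067 μM = 1.07 nM

1.07 nM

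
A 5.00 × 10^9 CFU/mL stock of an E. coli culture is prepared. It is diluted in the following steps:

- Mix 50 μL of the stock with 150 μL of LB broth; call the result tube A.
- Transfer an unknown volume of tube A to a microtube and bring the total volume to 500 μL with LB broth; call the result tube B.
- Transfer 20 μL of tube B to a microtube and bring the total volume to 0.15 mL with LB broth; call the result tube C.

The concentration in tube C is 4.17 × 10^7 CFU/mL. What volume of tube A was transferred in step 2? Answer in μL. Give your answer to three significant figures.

125 μL

Step 1: 50 μL + 150 μL = 200 μL total → factor 200/50 = 4
Step 2: v brought to 500 μL → factor = 500 μL/v
Step 3: 20 μL brought to 0.15 mL → factor 150/20 = 7.5
Product of known-step factors = 30
Overall factor = 5.00 × 10^9 CFU/mL / (4.17 × 10^7 CFU/mL) = 119.9
Step-2 factor = 119.9 / 30 = 3.9968
v = 500 μL / 3.9968 = 125 μL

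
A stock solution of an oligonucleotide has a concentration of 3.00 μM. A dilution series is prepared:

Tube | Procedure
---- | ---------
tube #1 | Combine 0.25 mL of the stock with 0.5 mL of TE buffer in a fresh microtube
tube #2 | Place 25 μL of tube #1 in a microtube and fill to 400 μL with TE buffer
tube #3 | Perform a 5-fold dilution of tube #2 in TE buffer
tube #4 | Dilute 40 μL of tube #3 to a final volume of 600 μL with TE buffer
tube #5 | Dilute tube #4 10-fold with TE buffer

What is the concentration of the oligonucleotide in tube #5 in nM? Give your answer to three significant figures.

Step 1: 0.25 mL + 0.5 mL = 0.75 mL total → factor 0.75/0.25 = 3
Step 2: 25 μL brought to 400 μL → factor 400/25 = 16
Step 3: 5-fold → factor 5
Step 4: 40 μL brought to 600 μL → factor 600/40 = 15
Step 5: 10-fold → factor 10
Overall dilution factor = 3 × 16 × 5 × 15 × 10 = 36000
Final = 3.00 μM / 36000 = 8.333 × 10^-5 μM = 0.0833 nM

0.0833 nM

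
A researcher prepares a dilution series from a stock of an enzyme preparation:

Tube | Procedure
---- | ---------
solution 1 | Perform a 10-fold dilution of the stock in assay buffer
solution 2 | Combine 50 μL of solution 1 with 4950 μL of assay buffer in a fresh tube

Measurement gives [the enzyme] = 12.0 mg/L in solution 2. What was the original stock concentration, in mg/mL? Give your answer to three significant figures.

12.0 mg/mL

Step 1: 10-fold → factor 10
Step 2: 50 μL + 4950 μL = 5000 μL total → factor 5000/50 = 100
Overall dilution factor = 10 × 100 = 1000
Stock = 12.0 mg/L × 1000 = 1.200 × 10^4 mg/L = 12.0 mg/mL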